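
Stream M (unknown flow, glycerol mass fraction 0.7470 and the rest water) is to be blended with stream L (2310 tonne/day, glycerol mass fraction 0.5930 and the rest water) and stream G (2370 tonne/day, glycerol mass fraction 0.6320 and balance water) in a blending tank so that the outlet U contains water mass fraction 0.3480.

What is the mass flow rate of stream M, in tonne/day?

Let M be the unknown flow. Total out = 4680 + M.
water balance: 1812.3 + 0.253·M = 0.348·(4680 + M)
(0.253 − 0.348)·M = 0.348×4680 − 1812.3 = -183.69
M = -183.69 / -0.095 = 1933.6 tonne/day

1934 tonne/day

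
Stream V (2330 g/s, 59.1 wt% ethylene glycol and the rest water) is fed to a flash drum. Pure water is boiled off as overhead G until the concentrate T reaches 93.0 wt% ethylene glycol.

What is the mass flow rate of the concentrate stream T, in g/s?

1481 g/s

ethylene glycol is conserved: 2330×0.591 = 1377 g/s all reports to the concentrate.
Concentrate = 1377/(target fraction) = 1480.7 g/s.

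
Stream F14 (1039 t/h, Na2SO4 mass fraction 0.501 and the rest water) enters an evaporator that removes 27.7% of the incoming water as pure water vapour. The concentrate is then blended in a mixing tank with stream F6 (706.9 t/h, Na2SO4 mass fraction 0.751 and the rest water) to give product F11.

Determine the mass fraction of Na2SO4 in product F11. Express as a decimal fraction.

0.656

Vapour removed = 0.277×0.499×1039 = 143.61 t/h; concentrate = 895.39 t/h.
Na2SO4 reaching the mixer = 520.54 (from concentrate) + 706.9×0.751 = 1051.4 t/h.
Product flow = 895.39 + 706.9 = 1602.3 t/h; Na2SO4 fraction = 0.656.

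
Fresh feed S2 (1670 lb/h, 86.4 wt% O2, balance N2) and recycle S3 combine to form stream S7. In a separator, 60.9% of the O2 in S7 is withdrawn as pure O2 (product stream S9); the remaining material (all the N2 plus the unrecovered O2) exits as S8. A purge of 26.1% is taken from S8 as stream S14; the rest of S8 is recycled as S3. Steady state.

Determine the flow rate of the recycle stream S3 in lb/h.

1229 lb/h

N2 enters only via S2 and leaves only via the purge: 1670×0.136 = 0.261×(N2 in S8), and the separator passes all N2, so N2 in S7 = N2 in S8 = 870.19 lb/h.
O2 in S7: m_A = 1670×0.864 + (1−0.261)·(1−0.609)·m_A, so m_A = 1442.9/0.7111 = 2029.2 lb/h.
S8 = (1−0.609)×2029.2 + 870.19 = 1663.6 lb/h.
Recycle S3 = (1−0.261)×1663.6 = 1229.4 lb/h.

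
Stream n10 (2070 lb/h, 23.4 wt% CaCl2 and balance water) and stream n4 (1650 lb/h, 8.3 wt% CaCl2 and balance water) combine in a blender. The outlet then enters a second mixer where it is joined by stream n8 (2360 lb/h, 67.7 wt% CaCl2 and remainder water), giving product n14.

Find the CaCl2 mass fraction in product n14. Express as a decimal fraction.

Overall, product flow = 6080 lb/h.
CaCl2 in = 2070×0.234 + 1650×0.083 + 2360×0.677 = 2219.1 lb/h.
CaCl2 fraction in n14 = 0.365.

0.365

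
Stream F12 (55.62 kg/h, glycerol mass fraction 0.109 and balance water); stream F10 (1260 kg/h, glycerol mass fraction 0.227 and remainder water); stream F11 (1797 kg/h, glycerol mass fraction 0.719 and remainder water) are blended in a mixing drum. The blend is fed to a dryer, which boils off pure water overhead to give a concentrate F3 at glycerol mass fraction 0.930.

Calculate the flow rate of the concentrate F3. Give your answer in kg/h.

glycerol entering = 55.62×0.109 + 1260×0.227 + 1797×0.719 = 1584.1 kg/h.
All glycerol reports to F3, so F3 = 1584.1/0.930 = 1703.4 kg/h.

1703 kg/h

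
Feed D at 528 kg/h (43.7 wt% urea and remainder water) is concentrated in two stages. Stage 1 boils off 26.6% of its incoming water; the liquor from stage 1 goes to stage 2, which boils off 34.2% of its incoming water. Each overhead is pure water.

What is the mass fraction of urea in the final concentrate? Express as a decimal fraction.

0.6164

water in feed = 528×0.563 = 297.26 kg/h.
After stage 1: water left = (1−0.266)×297.26 = 218.19; stream total = 448.93 kg/h.
After stage 2: water left = (1−0.342)×218.19 = 143.57; final concentrate = 374.31 kg/h.
urea fraction = 230.74/374.31 = 0.6164.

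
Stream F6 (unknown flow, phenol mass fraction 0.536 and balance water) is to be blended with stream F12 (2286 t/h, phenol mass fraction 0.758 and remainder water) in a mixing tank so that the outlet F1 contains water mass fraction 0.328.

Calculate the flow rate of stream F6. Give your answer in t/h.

Let F6 be the unknown flow. Total out = 2286 + F6.
water balance: 553.21 + 0.464·F6 = 0.328·(2286 + F6)
(0.464 − 0.328)·F6 = 0.328×2286 − 553.21 = 196.6
F6 = 196.6 / 0.136 = 1445.6 t/h

1446 t/h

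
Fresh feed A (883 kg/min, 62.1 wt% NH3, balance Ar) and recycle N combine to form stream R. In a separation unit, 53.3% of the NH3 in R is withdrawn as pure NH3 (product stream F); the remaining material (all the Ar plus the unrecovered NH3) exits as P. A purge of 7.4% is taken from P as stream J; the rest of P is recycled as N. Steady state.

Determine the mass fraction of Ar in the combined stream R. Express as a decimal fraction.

0.824

Ar enters only via A and leaves only via the purge: 883×0.379 = 0.074×(Ar in P), and the separation unit passes all Ar, so Ar in R = Ar in P = 4522.4 kg/min.
NH3 in R: m_A = 883×0.621 + (1−0.074)·(1−0.533)·m_A, so m_A = 548.34/0.5676 = 966.14 kg/min.
R = 966.14 + 4522.4 = 5488.5 kg/min.
Ar fraction in R = 4522.4/5488.5 = 0.824.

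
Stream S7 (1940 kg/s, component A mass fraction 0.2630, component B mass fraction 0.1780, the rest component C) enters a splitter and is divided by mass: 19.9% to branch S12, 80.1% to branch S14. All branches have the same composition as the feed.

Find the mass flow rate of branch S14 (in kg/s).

1554 kg/s

Branch S14 flow = 0.801×1940 = 1553.9 kg/s.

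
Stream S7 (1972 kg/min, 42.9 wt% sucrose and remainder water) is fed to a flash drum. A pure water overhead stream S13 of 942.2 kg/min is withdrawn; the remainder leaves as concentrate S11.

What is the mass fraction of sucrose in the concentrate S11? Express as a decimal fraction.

0.822

sucrose is not removed: 1972×0.429 = 845.99 kg/min of sucrose enters S11.
Concentrate = 1972 − 942.2 = 1029.8 kg/min.
Mass fraction = 845.99/1029.8 = 0.822.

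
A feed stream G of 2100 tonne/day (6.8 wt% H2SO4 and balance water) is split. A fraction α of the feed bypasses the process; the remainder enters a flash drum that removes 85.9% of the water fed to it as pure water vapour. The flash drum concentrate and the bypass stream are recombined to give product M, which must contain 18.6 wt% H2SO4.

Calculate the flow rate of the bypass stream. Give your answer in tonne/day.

All 2100×0.068 = 142.8 tonne/day of H2SO4 reaches M, so M = 142.8/0.186 = 767.74 tonne/day and vapour = 1332.3 tonne/day.
The evaporator receives (1−α)·2100 of feed at 0.932 water and removes 0.859 of that water:
0.859×0.932×(1−α)×2100 = 1332.3
(1−α) = 1332.3/1681.2 = 0.7924;  α = 0.2076.
Bypass flow = 0.2076×2100 = 435.9 tonne/day.

435.9 tonne/day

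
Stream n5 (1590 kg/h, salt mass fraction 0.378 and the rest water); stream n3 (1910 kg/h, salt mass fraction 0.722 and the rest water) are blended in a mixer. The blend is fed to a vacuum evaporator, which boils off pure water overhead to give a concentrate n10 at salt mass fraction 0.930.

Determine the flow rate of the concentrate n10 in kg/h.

2129 kg/h

salt entering = 1590×0.378 + 1910×0.722 = 1980 kg/h.
All salt reports to n10, so n10 = 1980/0.930 = 2129.1 kg/h.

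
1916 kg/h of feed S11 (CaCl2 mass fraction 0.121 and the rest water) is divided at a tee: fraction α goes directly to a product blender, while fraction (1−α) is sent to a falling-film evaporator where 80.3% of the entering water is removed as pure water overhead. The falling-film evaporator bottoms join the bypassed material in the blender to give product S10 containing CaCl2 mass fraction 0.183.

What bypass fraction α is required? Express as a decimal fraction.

0.520

All 1916×0.121 = 231.84 kg/h of CaCl2 reaches S10, so S10 = 231.84/0.183 = 1266.9 kg/h and vapour = 649.14 kg/h.
The evaporator receives (1−α)·1916 of feed at 0.879 water and removes 0.803 of that water:
0.803×0.879×(1−α)×1916 = 649.14
(1−α) = 649.14/1352.4 = 0.4800;  α = 0.5200.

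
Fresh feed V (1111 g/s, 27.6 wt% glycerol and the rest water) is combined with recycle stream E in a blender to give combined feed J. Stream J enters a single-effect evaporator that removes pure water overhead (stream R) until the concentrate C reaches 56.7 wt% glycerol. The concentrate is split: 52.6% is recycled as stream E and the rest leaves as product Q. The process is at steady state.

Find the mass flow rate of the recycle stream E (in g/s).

600.1 g/s

Overall glycerol balance (none leaves overhead): glycerol in fresh feed = glycerol in product, i.e. 1111×0.276 = (1−0.526)·C·0.567.
C = 306.64/(0.567×0.474) = 1140.9 g/s.
Recycle E = 0.526×1140.9 = 600.13 g/s.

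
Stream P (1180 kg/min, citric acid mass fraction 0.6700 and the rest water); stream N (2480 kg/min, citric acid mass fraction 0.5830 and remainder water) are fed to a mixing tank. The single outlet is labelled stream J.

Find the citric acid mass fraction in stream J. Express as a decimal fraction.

0.6110

Total flow out = 1180 + 2480 = 3660 kg/min.
citric acid in = 1180×0.670 + 2480×0.583 = 2236.4 kg/min.
citric acid mass fraction in J = 2236.4/3660 = 0.6110.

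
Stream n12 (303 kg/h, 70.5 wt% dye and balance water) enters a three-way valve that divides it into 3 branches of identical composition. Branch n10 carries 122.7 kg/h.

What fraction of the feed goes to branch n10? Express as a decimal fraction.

Fraction to n10 = 122.7/303 = 0.4050.

0.405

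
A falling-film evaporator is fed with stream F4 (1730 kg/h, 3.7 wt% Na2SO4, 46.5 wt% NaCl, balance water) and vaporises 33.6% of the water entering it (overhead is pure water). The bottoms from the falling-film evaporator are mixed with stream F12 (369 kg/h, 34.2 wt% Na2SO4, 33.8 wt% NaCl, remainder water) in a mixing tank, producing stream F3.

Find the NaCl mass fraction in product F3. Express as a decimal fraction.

0.513

Vapour removed = 0.336×0.498×1730 = 289.48 kg/h; concentrate = 1440.5 kg/h.
NaCl reaching the mixer = 804.45 (from concentrate) + 369×0.338 = 929.17 kg/h.
Product flow = 1440.5 + 369 = 1809.5 kg/h; NaCl fraction = 0.513.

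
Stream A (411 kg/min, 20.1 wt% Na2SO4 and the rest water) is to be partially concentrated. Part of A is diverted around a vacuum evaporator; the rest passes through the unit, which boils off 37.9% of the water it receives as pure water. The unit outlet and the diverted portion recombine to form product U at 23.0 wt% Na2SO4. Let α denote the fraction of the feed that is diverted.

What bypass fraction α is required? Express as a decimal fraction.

0.584

All 411×0.201 = 82.611 kg/min of Na2SO4 reaches U, so U = 82.611/0.230 = 359.18 kg/min and vapour = 51.822 kg/min.
The evaporator receives (1−α)·411 of feed at 0.799 water and removes 0.379 of that water:
0.379×0.799×(1−α)×411 = 51.822
(1−α) = 51.822/124.46 = 0.4164;  α = 0.5836.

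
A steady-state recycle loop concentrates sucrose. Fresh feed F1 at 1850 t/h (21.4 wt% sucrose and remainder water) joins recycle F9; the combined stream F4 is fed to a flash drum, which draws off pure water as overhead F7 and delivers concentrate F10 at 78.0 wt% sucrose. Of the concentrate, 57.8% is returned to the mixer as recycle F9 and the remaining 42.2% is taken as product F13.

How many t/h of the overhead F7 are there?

Overall sucrose balance (none leaves overhead): sucrose in fresh feed = sucrose in product, i.e. 1850×0.214 = (1−0.578)·F10·0.780.
F10 = 395.9/(0.780×0.422) = 1202.8 t/h.
Recycle F9 = 0.578×1202.8 = 695.19 t/h.
Combined feed F4 = 1850 + 695.19 = 2545.2 t/h.
Overhead F7 = F4 − F10 = 2545.2 − 1202.8 = 1342.4 t/h.

1342 t/h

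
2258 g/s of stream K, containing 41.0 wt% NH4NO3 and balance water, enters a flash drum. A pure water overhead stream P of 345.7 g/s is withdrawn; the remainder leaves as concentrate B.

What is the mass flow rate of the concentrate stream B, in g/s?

Concentrate = 2258 − 345.7 = 1912.3 g/s.

1912 g/s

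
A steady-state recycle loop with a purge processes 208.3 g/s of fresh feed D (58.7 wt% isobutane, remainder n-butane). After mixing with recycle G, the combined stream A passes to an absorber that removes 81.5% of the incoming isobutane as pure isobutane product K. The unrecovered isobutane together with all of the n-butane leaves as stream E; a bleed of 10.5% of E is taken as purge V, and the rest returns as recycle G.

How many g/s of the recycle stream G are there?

757.5 g/s

n-butane enters only via D and leaves only via the purge: 208.3×0.413 = 0.105×(n-butane in E), and the absorber passes all n-butane, so n-butane in A = n-butane in E = 819.31 g/s.
isobutane in A: m_A = 208.3×0.587 + (1−0.105)·(1−0.815)·m_A, so m_A = 122.27/0.8344 = 146.53 g/s.
E = (1−0.815)×146.53 + 819.31 = 846.42 g/s.
Recycle G = (1−0.105)×846.42 = 757.55 g/s.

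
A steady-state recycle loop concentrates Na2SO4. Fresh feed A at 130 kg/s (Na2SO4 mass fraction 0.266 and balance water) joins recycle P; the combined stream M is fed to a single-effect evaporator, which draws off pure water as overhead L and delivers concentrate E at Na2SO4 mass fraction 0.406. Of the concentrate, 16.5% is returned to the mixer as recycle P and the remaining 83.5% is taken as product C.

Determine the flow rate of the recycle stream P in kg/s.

Overall Na2SO4 balance (none leaves overhead): Na2SO4 in fresh feed = Na2SO4 in product, i.e. 130×0.266 = (1−0.165)·E·0.406.
E = 34.58/(0.406×0.835) = 102 kg/s.
Recycle P = 0.165×102 = 16.83 kg/s.

16.83 kg/s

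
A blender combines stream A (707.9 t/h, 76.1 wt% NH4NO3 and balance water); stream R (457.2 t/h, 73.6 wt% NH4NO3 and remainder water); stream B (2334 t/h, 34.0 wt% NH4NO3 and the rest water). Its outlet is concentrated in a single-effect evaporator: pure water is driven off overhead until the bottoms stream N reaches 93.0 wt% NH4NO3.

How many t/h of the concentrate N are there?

NH4NO3 entering = 707.9×0.761 + 457.2×0.736 + 2334×0.340 = 1668.8 t/h.
All NH4NO3 reports to N, so N = 1668.8/0.930 = 1794.4 t/h.

1794 t/h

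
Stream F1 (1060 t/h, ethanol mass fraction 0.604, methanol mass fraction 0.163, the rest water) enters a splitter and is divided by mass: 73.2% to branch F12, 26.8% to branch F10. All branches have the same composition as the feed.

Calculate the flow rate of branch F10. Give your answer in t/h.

Branch F10 flow = 0.268×1060 = 284.08 t/h.

284.1 t/h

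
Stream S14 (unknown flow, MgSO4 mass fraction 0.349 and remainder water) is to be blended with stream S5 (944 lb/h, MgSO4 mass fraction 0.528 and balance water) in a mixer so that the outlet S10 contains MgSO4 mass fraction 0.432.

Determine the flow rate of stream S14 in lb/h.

1092 lb/h

Let S14 be the unknown flow. Total out = 944 + S14.
MgSO4 balance: 498.43 + 0.349·S14 = 0.432·(944 + S14)
(0.349 − 0.432)·S14 = 0.432×944 − 498.43 = -90.624
S14 = -90.624 / -0.083 = 1091.9 lb/h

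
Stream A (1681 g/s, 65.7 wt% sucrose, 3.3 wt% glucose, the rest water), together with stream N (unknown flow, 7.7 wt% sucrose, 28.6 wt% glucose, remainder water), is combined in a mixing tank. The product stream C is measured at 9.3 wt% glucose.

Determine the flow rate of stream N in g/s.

Let N be the unknown flow. Total out = 1681 + N.
glucose balance: 55.473 + 0.286·N = 0.093·(1681 + N)
(0.286 − 0.093)·N = 0.093×1681 − 55.473 = 100.86
N = 100.86 / 0.193 = 522.59 g/s

522.6 g/s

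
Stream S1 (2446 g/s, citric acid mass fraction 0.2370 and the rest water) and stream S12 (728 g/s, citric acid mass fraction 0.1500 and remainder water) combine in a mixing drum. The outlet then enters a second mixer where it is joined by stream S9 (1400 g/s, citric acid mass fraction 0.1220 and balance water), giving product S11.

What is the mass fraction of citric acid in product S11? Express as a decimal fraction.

Overall, product flow = 4574 g/s.
citric acid in = 2446×0.237 + 728×0.150 + 1400×0.122 = 859.7 g/s.
citric acid fraction in S11 = 0.1880.

0.1880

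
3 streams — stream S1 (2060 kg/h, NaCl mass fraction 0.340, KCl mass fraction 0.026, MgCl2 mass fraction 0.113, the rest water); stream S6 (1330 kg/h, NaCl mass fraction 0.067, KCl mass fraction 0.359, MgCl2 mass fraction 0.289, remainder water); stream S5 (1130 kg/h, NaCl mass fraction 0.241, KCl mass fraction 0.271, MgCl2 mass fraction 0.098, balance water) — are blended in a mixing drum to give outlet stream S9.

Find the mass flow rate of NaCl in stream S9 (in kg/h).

NaCl out = NaCl in = 2060×0.340 + 1330×0.067 + 1130×0.241 = 1061.8 kg/h.

1062 kg/h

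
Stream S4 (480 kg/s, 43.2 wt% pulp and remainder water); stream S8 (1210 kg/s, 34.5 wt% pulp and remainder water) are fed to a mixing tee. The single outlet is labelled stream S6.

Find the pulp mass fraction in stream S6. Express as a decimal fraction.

Total flow out = 480 + 1210 = 1690 kg/s.
pulp in = 480×0.432 + 1210×0.345 = 624.81 kg/s.
pulp mass fraction in S6 = 624.81/1690 = 0.370.

0.370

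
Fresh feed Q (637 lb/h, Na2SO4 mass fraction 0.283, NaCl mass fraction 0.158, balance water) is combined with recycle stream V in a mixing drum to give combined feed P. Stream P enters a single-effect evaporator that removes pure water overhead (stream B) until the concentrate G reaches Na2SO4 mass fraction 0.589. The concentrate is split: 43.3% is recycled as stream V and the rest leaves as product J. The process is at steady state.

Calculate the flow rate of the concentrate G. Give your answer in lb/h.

539.8 lb/h

Overall Na2SO4 balance (none leaves overhead): Na2SO4 in fresh feed = Na2SO4 in product, i.e. 637×0.283 = (1−0.433)·G·0.589.
G = 180.27/(0.589×0.567) = 539.79 lb/h.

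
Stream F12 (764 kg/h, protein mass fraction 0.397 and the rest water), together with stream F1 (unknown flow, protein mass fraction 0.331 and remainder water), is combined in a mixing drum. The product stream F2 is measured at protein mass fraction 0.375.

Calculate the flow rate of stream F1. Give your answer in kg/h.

382 kg/h

Let F1 be the unknown flow. Total out = 764 + F1.
protein balance: 303.31 + 0.331·F1 = 0.375·(764 + F1)
(0.331 − 0.375)·F1 = 0.375×764 − 303.31 = -16.808
F1 = -16.808 / -0.044 = 382 kg/h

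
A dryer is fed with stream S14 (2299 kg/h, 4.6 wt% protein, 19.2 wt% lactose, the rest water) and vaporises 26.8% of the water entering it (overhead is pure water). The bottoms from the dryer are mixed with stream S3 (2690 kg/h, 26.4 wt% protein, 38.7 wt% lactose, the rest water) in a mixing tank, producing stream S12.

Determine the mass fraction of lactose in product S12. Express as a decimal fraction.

0.3280

Vapour removed = 0.268×0.762×2299 = 469.49 kg/h; concentrate = 1829.5 kg/h.
lactose reaching the mixer = 441.41 (from concentrate) + 2690×0.387 = 1482.4 kg/h.
Product flow = 1829.5 + 2690 = 4519.5 kg/h; lactose fraction = 0.3280.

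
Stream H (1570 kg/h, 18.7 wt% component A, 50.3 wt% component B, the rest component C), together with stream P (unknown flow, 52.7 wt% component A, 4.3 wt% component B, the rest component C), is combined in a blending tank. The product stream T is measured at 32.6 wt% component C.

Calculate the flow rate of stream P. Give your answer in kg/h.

Let P be the unknown flow. Total out = 1570 + P.
component C balance: 486.7 + 0.430·P = 0.326·(1570 + P)
(0.430 − 0.326)·P = 0.326×1570 − 486.7 = 25.12
P = 25.12 / 0.104 = 241.54 kg/h

241.5 kg/h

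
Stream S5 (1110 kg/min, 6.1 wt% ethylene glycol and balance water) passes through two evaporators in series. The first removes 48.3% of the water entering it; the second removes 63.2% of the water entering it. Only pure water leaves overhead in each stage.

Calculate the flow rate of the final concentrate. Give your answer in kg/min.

water in feed = 1110×0.939 = 1042.3 kg/min.
After stage 1: water left = (1−0.483)×1042.3 = 538.86; stream total = 606.57 kg/min.
After stage 2: water left = (1−0.632)×538.86 = 198.3; final concentrate = 266.01 kg/min.

266 kg/min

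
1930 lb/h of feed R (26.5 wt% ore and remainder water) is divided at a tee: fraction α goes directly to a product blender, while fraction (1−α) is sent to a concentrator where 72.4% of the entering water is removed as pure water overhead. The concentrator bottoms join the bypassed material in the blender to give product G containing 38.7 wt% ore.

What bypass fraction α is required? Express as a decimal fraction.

All 1930×0.265 = 511.45 lb/h of ore reaches G, so G = 511.45/0.387 = 1321.6 lb/h and vapour = 608.42 lb/h.
The evaporator receives (1−α)·1930 of feed at 0.735 water and removes 0.724 of that water:
0.724×0.735×(1−α)×1930 = 608.42
(1−α) = 608.42/1027 = 0.5924;  α = 0.4076.

0.408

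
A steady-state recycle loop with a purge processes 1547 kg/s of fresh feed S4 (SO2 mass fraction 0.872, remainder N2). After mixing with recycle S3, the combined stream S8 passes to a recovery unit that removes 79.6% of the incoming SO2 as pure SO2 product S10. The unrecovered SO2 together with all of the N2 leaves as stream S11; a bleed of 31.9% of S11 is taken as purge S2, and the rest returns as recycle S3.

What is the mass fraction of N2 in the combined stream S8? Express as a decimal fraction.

N2 enters only via S4 and leaves only via the purge: 1547×0.128 = 0.319×(N2 in S11), and the recovery unit passes all N2, so N2 in S8 = N2 in S11 = 620.74 kg/s.
SO2 in S8: m_A = 1547×0.872 + (1−0.319)·(1−0.796)·m_A, so m_A = 1349/0.8611 = 1566.6 kg/s.
S8 = 1566.6 + 620.74 = 2187.4 kg/s.
N2 fraction in S8 = 620.74/2187.4 = 0.284.

0.284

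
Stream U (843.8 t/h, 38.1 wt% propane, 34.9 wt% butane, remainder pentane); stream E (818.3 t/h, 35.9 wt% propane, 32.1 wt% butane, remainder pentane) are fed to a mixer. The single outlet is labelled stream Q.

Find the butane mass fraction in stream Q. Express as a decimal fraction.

0.335

Total flow out = 843.8 + 818.3 = 1662.1 t/h.
butane in = 843.8×0.349 + 818.3×0.321 = 557.16 t/h.
butane mass fraction in Q = 557.16/1662.1 = 0.335.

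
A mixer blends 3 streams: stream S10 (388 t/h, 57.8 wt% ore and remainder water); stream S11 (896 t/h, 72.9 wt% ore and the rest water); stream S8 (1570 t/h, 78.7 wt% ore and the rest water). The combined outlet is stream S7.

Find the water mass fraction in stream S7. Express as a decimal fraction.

Total flow out = 388 + 896 + 1570 = 2854 t/h.
water in = 388×0.422 + 896×0.271 + 1570×0.213 = 740.96 t/h.
water mass fraction in S7 = 740.96/2854 = 0.260.

0.260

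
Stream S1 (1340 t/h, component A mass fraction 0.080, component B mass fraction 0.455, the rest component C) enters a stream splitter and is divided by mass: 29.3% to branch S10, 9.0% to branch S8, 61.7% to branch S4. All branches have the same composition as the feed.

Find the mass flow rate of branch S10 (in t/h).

392.6 t/h

Branch S10 flow = 0.293×1340 = 392.62 t/h.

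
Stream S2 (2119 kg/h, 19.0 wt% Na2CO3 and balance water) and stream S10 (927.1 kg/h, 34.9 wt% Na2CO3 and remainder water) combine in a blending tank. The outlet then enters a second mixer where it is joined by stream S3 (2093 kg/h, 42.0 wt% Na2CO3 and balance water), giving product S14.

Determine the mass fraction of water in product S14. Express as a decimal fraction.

0.688

Overall, product flow = 5139.1 kg/h.
water in = 2119×0.810 + 927.1×0.651 + 2093×0.580 = 3533.9 kg/h.
water fraction in S14 = 0.688.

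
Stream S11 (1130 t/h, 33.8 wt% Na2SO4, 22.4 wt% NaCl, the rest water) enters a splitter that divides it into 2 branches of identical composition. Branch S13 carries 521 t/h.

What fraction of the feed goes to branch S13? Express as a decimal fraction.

Fraction to S13 = 521/1130 = 0.4611.

0.461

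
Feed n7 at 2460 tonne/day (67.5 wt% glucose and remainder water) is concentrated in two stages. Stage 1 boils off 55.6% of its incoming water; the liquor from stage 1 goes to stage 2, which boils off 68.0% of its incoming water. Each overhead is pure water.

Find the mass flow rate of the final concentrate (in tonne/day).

water in feed = 2460×0.325 = 799.5 tonne/day.
After stage 1: water left = (1−0.556)×799.5 = 354.98; stream total = 2015.5 tonne/day.
After stage 2: water left = (1−0.680)×354.98 = 113.59; final concentrate = 1774.1 tonne/day.

1774 tonne/day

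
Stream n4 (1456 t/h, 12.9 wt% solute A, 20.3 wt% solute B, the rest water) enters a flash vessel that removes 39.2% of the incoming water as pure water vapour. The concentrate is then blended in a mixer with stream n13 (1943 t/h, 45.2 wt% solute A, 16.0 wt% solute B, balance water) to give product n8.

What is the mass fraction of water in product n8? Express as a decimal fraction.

Vapour removed = 0.392×0.668×1456 = 381.26 t/h; concentrate = 1074.7 t/h.
water reaching the mixer = 591.35 (from concentrate) + 1943×0.388 = 1345.2 t/h.
Product flow = 1074.7 + 1943 = 3017.7 t/h; water fraction = 0.4458.

0.4458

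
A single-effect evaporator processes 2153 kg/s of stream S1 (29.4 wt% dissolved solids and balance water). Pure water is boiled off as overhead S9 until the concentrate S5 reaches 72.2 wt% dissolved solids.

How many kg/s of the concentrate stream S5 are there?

876.7 kg/s

dissolved solids is conserved: 2153×0.294 = 632.98 kg/s all reports to the concentrate.
Concentrate = 632.98/(target fraction) = 876.71 kg/s.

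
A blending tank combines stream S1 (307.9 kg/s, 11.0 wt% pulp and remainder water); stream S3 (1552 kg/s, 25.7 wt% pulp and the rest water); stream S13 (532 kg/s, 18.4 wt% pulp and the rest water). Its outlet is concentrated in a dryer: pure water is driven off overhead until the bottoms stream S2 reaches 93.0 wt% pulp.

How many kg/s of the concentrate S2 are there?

570.6 kg/s

pulp entering = 307.9×0.110 + 1552×0.257 + 532×0.184 = 530.62 kg/s.
All pulp reports to S2, so S2 = 530.62/0.930 = 570.56 kg/s.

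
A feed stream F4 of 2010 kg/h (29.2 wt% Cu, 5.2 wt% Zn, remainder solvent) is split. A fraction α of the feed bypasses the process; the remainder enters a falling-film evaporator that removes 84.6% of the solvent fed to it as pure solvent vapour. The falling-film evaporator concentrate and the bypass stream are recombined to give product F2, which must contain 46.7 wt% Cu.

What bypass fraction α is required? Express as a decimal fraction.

0.325

All 2010×0.292 = 586.92 kg/h of Cu reaches F2, so F2 = 586.92/0.467 = 1256.8 kg/h and vapour = 753.21 kg/h.
The evaporator receives (1−α)·2010 of feed at 0.656 solvent and removes 0.846 of that solvent:
0.846×0.656×(1−α)×2010 = 753.21
(1−α) = 753.21/1115.5 = 0.6752;  α = 0.3248.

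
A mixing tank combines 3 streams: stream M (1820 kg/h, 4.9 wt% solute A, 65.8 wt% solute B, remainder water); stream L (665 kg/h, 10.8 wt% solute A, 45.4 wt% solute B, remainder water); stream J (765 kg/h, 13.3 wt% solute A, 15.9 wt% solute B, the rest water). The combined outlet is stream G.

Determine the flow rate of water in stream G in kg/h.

water out = water in = 1820×0.293 + 665×0.438 + 765×0.708 = 1366.2 kg/h.

1366 kg/h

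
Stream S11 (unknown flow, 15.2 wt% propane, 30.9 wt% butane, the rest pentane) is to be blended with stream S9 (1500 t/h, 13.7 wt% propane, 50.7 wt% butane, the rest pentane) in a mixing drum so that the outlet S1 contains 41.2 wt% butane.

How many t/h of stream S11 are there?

1383 t/h

Let S11 be the unknown flow. Total out = 1500 + S11.
butane balance: 760.5 + 0.309·S11 = 0.412·(1500 + S11)
(0.309 − 0.412)·S11 = 0.412×1500 − 760.5 = -142.5
S11 = -142.5 / -0.103 = 1383.5 t/h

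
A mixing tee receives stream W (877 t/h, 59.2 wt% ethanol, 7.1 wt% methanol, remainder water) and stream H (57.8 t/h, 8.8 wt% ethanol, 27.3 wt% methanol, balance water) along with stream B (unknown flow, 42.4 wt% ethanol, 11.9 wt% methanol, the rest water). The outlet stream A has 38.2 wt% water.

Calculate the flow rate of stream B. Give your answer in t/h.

328.1 t/h

Let B be the unknown flow. Total out = 934.8 + B.
water balance: 332.48 + 0.457·B = 0.382·(934.8 + B)
(0.457 − 0.382)·B = 0.382×934.8 − 332.48 = 24.61
B = 24.61 / 0.075 = 328.14 t/h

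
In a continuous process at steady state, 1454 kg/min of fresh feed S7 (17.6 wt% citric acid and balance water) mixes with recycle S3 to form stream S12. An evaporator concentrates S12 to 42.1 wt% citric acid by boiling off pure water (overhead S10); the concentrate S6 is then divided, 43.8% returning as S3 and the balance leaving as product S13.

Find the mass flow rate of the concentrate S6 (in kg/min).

1082 kg/min

Overall citric acid balance (none leaves overhead): citric acid in fresh feed = citric acid in product, i.e. 1454×0.176 = (1−0.438)·S6·0.421.
S6 = 255.9/(0.421×0.562) = 1081.6 kg/min.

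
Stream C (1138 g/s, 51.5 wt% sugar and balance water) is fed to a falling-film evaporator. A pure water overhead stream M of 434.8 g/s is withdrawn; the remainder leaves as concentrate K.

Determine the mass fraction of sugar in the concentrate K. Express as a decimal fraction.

0.833

sugar is not removed: 1138×0.515 = 586.07 g/s of sugar enters K.
Concentrate = 1138 − 434.8 = 703.2 g/s.
Mass fraction = 586.07/703.2 = 0.833.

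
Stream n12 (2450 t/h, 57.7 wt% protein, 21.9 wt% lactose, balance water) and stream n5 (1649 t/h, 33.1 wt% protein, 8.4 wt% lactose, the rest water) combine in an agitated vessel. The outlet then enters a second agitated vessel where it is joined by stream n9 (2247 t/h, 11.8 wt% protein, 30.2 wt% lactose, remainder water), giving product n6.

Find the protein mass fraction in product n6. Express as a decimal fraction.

0.351

Overall, product flow = 6346 t/h.
protein in = 2450×0.577 + 1649×0.331 + 2247×0.118 = 2224.6 t/h.
protein fraction in n6 = 0.351.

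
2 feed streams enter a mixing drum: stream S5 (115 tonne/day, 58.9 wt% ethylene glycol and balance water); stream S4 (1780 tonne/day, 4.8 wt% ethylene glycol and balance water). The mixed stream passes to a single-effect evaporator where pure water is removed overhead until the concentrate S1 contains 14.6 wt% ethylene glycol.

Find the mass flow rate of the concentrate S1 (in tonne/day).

1049 tonne/day

ethylene glycol entering = 115×0.589 + 1780×0.048 = 153.18 tonne/day.
All ethylene glycol reports to S1, so S1 = 153.18/0.146 = 1049.1 tonne/day.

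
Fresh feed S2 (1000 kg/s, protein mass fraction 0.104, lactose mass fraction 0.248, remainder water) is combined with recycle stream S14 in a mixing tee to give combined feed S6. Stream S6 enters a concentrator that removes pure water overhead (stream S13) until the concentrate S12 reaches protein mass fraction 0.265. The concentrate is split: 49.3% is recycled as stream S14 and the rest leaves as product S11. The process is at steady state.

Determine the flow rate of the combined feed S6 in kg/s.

Overall protein balance (none leaves overhead): protein in fresh feed = protein in product, i.e. 1000×0.104 = (1−0.493)·S12·0.265.
S12 = 104/(0.265×0.507) = 774.07 kg/s.
Recycle S14 = 0.493×774.07 = 381.62 kg/s.
Combined feed S6 = 1000 + 381.62 = 1381.6 kg/s.

1382 kg/s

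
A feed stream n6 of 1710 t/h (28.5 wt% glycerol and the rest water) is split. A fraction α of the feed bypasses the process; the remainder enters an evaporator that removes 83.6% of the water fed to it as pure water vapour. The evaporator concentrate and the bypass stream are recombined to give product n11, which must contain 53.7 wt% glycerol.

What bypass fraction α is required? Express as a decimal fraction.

All 1710×0.285 = 487.35 t/h of glycerol reaches n11, so n11 = 487.35/0.537 = 907.54 t/h and vapour = 802.46 t/h.
The evaporator receives (1−α)·1710 of feed at 0.715 water and removes 0.836 of that water:
0.836×0.715×(1−α)×1710 = 802.46
(1−α) = 802.46/1022.1 = 0.7851;  α = 0.2149.

0.215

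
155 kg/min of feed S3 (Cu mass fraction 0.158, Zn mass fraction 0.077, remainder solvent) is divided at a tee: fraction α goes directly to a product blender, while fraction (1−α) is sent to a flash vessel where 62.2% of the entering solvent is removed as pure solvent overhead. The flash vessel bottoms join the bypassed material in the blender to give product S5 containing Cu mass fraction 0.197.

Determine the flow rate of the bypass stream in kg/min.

90.51 kg/min

All 155×0.158 = 24.49 kg/min of Cu reaches S5, so S5 = 24.49/0.197 = 124.31 kg/min and vapour = 30.685 kg/min.
The evaporator receives (1−α)·155 of feed at 0.765 solvent and removes 0.622 of that solvent:
0.622×0.765×(1−α)×155 = 30.685
(1−α) = 30.685/73.754 = 0.4161;  α = 0.5839.
Bypass flow = 0.5839×155 = 90.512 kg/min.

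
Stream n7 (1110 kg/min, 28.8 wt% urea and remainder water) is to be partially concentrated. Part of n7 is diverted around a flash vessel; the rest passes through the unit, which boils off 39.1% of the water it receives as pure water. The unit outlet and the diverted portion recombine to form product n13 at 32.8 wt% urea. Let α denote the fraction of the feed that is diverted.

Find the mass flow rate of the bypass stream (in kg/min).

All 1110×0.288 = 319.68 kg/min of urea reaches n13, so n13 = 319.68/0.328 = 974.63 kg/min and vapour = 135.37 kg/min.
The evaporator receives (1−α)·1110 of feed at 0.712 water and removes 0.391 of that water:
0.391×0.712×(1−α)×1110 = 135.37
(1−α) = 135.37/309.02 = 0.4381;  α = 0.5619.
Bypass flow = 0.5619×1110 = 623.76 kg/min.

623.8 kg/min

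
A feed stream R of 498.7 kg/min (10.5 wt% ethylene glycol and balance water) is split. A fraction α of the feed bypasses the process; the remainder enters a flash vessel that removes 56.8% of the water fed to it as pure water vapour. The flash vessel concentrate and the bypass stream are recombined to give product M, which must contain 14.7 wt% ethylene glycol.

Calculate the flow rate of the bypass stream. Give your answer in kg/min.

All 498.7×0.105 = 52.363 kg/min of ethylene glycol reaches M, so M = 52.363/0.147 = 356.21 kg/min and vapour = 142.49 kg/min.
The evaporator receives (1−α)·498.7 of feed at 0.895 water and removes 0.568 of that water:
0.568×0.895×(1−α)×498.7 = 142.49
(1−α) = 142.49/253.52 = 0.5620;  α = 0.4380.
Bypass flow = 0.4380×498.7 = 218.41 kg/min.

218.4 kg/min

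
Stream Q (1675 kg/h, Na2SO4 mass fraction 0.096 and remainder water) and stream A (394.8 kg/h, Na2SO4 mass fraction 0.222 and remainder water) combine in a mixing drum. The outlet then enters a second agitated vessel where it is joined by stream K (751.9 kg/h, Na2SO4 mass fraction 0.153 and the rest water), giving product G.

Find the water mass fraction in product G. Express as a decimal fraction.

0.871

Overall, product flow = 2821.7 kg/h.
water in = 1675×0.904 + 394.8×0.778 + 751.9×0.847 = 2458.2 kg/h.
water fraction in G = 0.871.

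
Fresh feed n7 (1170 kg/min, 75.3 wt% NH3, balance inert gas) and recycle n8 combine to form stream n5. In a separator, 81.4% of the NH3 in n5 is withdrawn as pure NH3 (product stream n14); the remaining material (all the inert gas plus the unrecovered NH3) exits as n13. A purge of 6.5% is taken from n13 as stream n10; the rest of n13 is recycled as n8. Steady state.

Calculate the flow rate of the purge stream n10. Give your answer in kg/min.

inert gas enters only via n7 and leaves only via the purge: 1170×0.247 = 0.065×(inert gas in n13), and the separator passes all inert gas, so inert gas in n5 = inert gas in n13 = 4446 kg/min.
NH3 in n5: m_A = 1170×0.753 + (1−0.065)·(1−0.814)·m_A, so m_A = 881.01/0.8261 = 1066.5 kg/min.
n13 = (1−0.814)×1066.5 + 4446 = 4644.4 kg/min.
Purge n10 = 0.065×4644.4 = 301.88 kg/min.

301.9 kg/min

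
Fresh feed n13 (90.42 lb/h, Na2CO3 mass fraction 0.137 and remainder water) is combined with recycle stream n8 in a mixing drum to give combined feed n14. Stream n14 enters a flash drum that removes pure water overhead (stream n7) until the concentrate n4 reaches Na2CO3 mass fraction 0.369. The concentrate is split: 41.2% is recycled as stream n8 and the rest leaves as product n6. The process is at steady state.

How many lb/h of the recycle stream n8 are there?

23.52 lb/h

Overall Na2CO3 balance (none leaves overhead): Na2CO3 in fresh feed = Na2CO3 in product, i.e. 90.42×0.137 = (1−0.412)·n4·0.369.
n4 = 12.388/(0.369×0.588) = 57.093 lb/h.
Recycle n8 = 0.412×57.093 = 23.522 lb/h.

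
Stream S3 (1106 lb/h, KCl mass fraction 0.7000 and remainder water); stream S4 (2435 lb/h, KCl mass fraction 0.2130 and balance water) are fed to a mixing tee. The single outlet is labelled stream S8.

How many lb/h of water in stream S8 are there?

2248 lb/h

water out = water in = 1106×0.300 + 2435×0.787 = 2248.1 lb/h.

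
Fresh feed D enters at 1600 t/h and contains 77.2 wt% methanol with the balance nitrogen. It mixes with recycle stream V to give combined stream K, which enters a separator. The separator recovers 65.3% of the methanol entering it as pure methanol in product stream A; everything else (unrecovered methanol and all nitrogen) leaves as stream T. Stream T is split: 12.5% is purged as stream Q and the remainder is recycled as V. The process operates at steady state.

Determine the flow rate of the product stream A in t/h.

1158 t/h

methanol in K: m_A = 1600×0.772 + (1−0.125)·(1−0.653)·m_A, so m_A = 1235.2/0.6964 = 1773.8 t/h.
Product A = 0.653×1773.8 = 1158.3 t/h.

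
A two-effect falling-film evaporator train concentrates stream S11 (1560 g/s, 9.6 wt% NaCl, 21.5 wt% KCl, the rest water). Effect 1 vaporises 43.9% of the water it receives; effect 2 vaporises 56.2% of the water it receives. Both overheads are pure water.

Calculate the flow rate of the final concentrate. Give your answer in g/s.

water in feed = 1560×0.689 = 1074.8 g/s.
After stage 1: water left = (1−0.439)×1074.8 = 602.99; stream total = 1088.1 g/s.
After stage 2: water left = (1−0.562)×602.99 = 264.11; final concentrate = 749.27 g/s.

749.3 g/s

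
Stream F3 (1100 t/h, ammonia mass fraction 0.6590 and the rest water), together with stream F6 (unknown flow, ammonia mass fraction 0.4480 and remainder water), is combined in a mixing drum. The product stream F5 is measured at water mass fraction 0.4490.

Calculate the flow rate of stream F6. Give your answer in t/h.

Let F6 be the unknown flow. Total out = 1100 + F6.
water balance: 375.1 + 0.552·F6 = 0.449·(1100 + F6)
(0.552 − 0.449)·F6 = 0.449×1100 − 375.1 = 118.8
F6 = 118.8 / 0.103 = 1153.4 t/h

1153 t/h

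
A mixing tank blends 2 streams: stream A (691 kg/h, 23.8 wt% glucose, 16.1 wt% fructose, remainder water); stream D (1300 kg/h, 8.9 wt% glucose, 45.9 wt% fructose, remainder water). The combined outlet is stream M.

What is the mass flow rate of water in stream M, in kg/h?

water out = water in = 691×0.601 + 1300×0.452 = 1002.9 kg/h.

1003 kg/h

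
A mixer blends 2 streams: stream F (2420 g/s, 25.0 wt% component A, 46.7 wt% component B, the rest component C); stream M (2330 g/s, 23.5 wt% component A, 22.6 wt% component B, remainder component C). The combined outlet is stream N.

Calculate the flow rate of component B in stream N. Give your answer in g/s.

component B out = component B in = 2420×0.467 + 2330×0.226 = 1656.7 g/s.

1657 g/s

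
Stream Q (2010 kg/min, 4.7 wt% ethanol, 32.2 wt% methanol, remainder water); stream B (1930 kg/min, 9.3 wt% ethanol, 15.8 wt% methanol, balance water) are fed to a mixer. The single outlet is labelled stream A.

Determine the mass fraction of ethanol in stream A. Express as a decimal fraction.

Total flow out = 2010 + 1930 = 3940 kg/min.
ethanol in = 2010×0.047 + 1930×0.093 = 273.96 kg/min.
ethanol mass fraction in A = 273.96/3940 = 0.0695.

0.0695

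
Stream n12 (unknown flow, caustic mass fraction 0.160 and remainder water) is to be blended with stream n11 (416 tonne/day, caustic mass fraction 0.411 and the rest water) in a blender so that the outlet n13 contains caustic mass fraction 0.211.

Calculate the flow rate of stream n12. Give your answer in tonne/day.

1631 tonne/day

Let n12 be the unknown flow. Total out = 416 + n12.
caustic balance: 170.98 + 0.160·n12 = 0.211·(416 + n12)
(0.160 − 0.211)·n12 = 0.211×416 − 170.98 = -83.2
n12 = -83.2 / -0.051 = 1631.4 tonne/day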